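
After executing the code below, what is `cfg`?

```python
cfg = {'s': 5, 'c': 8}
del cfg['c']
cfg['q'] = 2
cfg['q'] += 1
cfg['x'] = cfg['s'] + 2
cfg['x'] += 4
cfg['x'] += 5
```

del 'c' → {'s': 5}
cfg['q'] = 2 → {'s': 5, 'q': 2}
cfg['q'] = 2+1 = 3 → {'s': 5, 'q': 3}
cfg['x'] = cfg['s']+2 = 7 → {'s': 5, 'q': 3, 'x': 7}
cfg['x'] = 7+4 = 11 → {'s': 5, 'q': 3, 'x': 11}
cfg['x'] = 11+5 = 16 → {'s': 5, 'q': 3, 'x': 16}

{'s': 5, 'q': 3, 'x': 16}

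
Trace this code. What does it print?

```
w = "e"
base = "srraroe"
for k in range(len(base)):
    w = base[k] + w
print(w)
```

k=0: prepend 's' → 'se'
k=1: prepend 'r' → 'rse'
k=2: prepend 'r' → 'rrse'
k=3: prepend 'a' → 'arrse'
k=4: prepend 'r' → 'rarrse'
k=5: prepend 'o' → 'orarrse'
k=6: prepend 'e' → 'eorarrse'

eorarrse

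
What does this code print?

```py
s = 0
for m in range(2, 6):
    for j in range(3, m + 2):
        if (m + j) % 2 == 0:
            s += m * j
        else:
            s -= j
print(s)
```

40

m=2,j=3: odd sum, s = 0-3 = -3
m=3,j=3: even sum, s = (-3)+9 = 6
m=3,j=4: odd sum, s = 6-4 = 2
m=4,j=3: odd sum, s = 2-3 = -1
m=4,j=4: even sum, s = (-1)+16 = 15
m=4,j=5: odd sum, s = 15-5 = 10
m=5,j=3: even sum, s = 10+15 = 25
m=5,j=4: odd sum, s = 25-4 = 21
m=5,j=5: even sum, s = 21+25 = 46
m=5,j=6: odd sum, s = 46-6 = 40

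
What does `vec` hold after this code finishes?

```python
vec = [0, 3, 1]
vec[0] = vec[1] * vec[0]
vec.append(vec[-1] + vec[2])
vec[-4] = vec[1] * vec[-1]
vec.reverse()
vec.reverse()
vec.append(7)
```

[6, 3, 1, 2, 7]

vec[0] = vec[1]*vec[0] = 3*0 = 0 → [0, 3, 1]
append vec[-1]+vec[2] = 1+1 = 2 → [0, 3, 1, 2]
vec[-4] = vec[1]*vec[-1] = 3*2 = 6 → [6, 3, 1, 2]
reverse → [2, 1, 3, 6]
reverse → [6, 3, 1, 2]
append 7 → [6, 3, 1, 2, 7]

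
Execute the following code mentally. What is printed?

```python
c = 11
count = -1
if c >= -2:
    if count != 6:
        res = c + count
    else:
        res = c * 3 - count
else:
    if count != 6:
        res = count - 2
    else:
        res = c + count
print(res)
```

c=11, count=-1
c >= -2 is True; count != 6 is True
→ res = c + count = 10

10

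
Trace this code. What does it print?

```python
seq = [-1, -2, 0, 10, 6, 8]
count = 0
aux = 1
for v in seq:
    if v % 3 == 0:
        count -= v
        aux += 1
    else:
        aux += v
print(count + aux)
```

v=-1: not %3==0; aux=0
v=-2: not %3==0; aux=-2
v=0: %3==0, count = 0-0 = 0; aux=-1
v=10: not %3==0; aux=9
v=6: %3==0, count = 0-6 = -6; aux=10
v=8: not %3==0; aux=18
count+aux = (-6)+18 = 12

12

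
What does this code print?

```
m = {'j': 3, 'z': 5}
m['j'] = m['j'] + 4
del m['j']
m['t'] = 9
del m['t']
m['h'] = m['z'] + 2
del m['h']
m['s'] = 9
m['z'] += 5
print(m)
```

m['j'] = m['j']+4 = 7 → {'j': 7, 'z': 5}
del 'j' → {'z': 5}
m['t'] = 9 → {'z': 5, 't': 9}
del 't' → {'z': 5}
m['h'] = m['z']+2 = 7 → {'z': 5, 'h': 7}
del 'h' → {'z': 5}
m['s'] = 9 → {'z': 5, 's': 9}
m['z'] = 5+5 = 10 → {'z': 10, 's': 9}

{'z': 10, 's': 9}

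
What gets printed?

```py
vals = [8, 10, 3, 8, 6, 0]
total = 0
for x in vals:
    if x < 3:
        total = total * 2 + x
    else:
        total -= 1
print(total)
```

-10

x=8: not <3, total = 0-1 = -1
x=10: not <3, total = (-1)-1 = -2
x=3: not <3, total = (-2)-1 = -3
x=8: not <3, total = (-3)-1 = -4
x=6: not <3, total = (-4)-1 = -5
x=0: <3, total = (-5)*2+0 = -10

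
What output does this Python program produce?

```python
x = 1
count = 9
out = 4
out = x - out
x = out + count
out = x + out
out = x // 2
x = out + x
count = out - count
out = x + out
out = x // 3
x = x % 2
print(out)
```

out = 1-4 = -3
x = (-3)+9 = 6
out = 6+(-3) = 3
out = 6//2 = 3
x = 3+6 = 9
count = 3-9 = -6
out = 9+3 = 12
out = 9//3 = 3
x = 9%2 = 1

3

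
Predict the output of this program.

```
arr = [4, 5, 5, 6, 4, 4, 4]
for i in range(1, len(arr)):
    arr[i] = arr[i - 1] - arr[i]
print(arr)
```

[4, -1, -6, -12, -16, -20, -24]

i=1: arr[1] = 4-5 = -1 → [4, -1, 5, 6, 4, 4, 4]
i=2: arr[2] = (-1)-5 = -6 → [4, -1, -6, 6, 4, 4, 4]
i=3: arr[3] = (-6)-6 = -12 → [4, -1, -6, -12, 4, 4, 4]
i=4: arr[4] = (-12)-4 = -16 → [4, -1, -6, -12, -16, 4, 4]
i=5: arr[5] = (-16)-4 = -20 → [4, -1, -6, -12, -16, -20, 4]
i=6: arr[6] = (-20)-4 = -24 → [4, -1, -6, -12, -16, -20, -24]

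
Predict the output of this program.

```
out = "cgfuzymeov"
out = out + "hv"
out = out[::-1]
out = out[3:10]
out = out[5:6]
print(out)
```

u

+ 'hv' → 'cgfuzymeovhv'
reverse → 'vhvoemyzufgc'
slice [3:10] → 'oemyzuf'
slice [5:6] → 'u'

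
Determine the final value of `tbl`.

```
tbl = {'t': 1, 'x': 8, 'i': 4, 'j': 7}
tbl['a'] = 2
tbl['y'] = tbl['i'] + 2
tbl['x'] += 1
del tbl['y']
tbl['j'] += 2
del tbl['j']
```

tbl['a'] = 2 → {'t': 1, 'x': 8, 'i': 4, 'j': 7, 'a': 2}
tbl['y'] = tbl['i']+2 = 6 → {'t': 1, 'x': 8, 'i': 4, 'j': 7, 'a': 2, 'y': 6}
tbl['x'] = 8+1 = 9 → {'t': 1, 'x': 9, 'i': 4, 'j': 7, 'a': 2, 'y': 6}
del 'y' → {'t': 1, 'x': 9, 'i': 4, 'j': 7, 'a': 2}
tbl['j'] = 7+2 = 9 → {'t': 1, 'x': 9, 'i': 4, 'j': 9, 'a': 2}
del 'j' → {'t': 1, 'x': 9, 'i': 4, 'a': 2}

{'t': 1, 'x': 9, 'i': 4, 'a': 2}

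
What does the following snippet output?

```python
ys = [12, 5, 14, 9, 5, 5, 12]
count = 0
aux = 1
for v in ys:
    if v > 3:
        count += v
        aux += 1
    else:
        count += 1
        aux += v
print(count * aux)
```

v=12: >3, count = 0+12 = 12; aux=2
v=5: >3, count = 12+5 = 17; aux=3
v=14: >3, count = 17+14 = 31; aux=4
v=9: >3, count = 31+9 = 40; aux=5
v=5: >3, count = 40+5 = 45; aux=6
v=5: >3, count = 45+5 = 50; aux=7
v=12: >3, count = 50+12 = 62; aux=8
count*aux = 62*8 = 496

496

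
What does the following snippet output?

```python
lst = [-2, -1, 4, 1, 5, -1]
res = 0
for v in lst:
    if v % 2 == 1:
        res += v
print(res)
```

v=-2: not odd
v=-1: odd, res = 0+(-1) = -1
v=4: not odd
v=1: odd, res = (-1)+1 = 0
v=5: odd, res = 0+5 = 5
v=-1: odd, res = 5+(-1) = 4

4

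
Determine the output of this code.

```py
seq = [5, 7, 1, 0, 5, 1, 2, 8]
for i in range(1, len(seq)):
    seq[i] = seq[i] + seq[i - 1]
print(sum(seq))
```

130

i=1: seq[1] = 7+5 = 12 → [5, 12, 1, 0, 5, 1, 2, 8]
i=2: seq[2] = 1+12 = 13 → [5, 12, 13, 0, 5, 1, 2, 8]
i=3: seq[3] = 0+13 = 13 → [5, 12, 13, 13, 5, 1, 2, 8]
i=4: seq[4] = 5+13 = 18 → [5, 12, 13, 13, 18, 1, 2, 8]
i=5: seq[5] = 1+18 = 19 → [5, 12, 13, 13, 18, 19, 2, 8]
i=6: seq[6] = 2+19 = 21 → [5, 12, 13, 13, 18, 19, 21, 8]
i=7: seq[7] = 8+21 = 29 → [5, 12, 13, 13, 18, 19, 21, 29]
sum = 130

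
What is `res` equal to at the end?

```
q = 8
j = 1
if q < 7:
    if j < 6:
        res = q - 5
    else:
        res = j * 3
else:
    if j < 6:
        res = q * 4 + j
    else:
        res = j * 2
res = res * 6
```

198

q=8, j=1
q < 7 is False; j < 6 is True
→ res = q * 4 + j = 33
res = 33*6 = 198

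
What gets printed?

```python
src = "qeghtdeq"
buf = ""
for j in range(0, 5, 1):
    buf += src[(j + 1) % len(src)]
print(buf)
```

j=0: add src[1]='e' → 'e'
j=1: add src[2]='g' → 'eg'
j=2: add src[3]='h' → 'egh'
j=3: add src[4]='t' → 'eght'
j=4: add src[5]='d' → 'eghtd'

eghtd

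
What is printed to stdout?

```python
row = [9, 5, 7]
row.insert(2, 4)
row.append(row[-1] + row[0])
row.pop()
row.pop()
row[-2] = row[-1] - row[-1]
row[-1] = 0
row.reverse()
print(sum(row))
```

9

insert 4 at 2 → [9, 5, 4, 7]
append row[-1]+row[0] = 7+9 = 16 → [9, 5, 4, 7, 16]
pop() removes 16 → [9, 5, 4, 7]
pop() removes 7 → [9, 5, 4]
row[-2] = row[-1]-row[-1] = 4-4 = 0 → [9, 0, 4]
row[-1] = 0 → [9, 0, 0]
reverse → [0, 0, 9]
sum = 9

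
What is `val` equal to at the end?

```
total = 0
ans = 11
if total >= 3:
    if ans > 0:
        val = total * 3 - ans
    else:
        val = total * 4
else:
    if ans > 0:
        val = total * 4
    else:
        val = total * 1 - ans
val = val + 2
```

total=0, ans=11
total >= 3 is False; ans > 0 is True
→ val = total * 4 = 0
val = 0+2 = 2

2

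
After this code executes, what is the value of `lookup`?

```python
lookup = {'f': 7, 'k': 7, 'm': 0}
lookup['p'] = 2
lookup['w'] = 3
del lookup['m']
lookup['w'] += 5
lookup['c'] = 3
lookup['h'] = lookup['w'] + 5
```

lookup['p'] = 2 → {'f': 7, 'k': 7, 'm': 0, 'p': 2}
lookup['w'] = 3 → {'f': 7, 'k': 7, 'm': 0, 'p': 2, 'w': 3}
del 'm' → {'f': 7, 'k': 7, 'p': 2, 'w': 3}
lookup['w'] = 3+5 = 8 → {'f': 7, 'k': 7, 'p': 2, 'w': 8}
lookup['c'] = 3 → {'f': 7, 'k': 7, 'p': 2, 'w': 8, 'c': 3}
lookup['h'] = lookup['w']+5 = 13 → {'f': 7, 'k': 7, 'p': 2, 'w': 8, 'c': 3, 'h': 13}

{'f': 7, 'k': 7, 'p': 2, 'w': 8, 'c': 3, 'h': 13}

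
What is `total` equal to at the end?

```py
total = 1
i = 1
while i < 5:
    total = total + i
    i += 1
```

11

i=1: total = 1+1 = 2
i=2: total = 2+2 = 4
i=3: total = 4+3 = 7
i=4: total = 7+4 = 11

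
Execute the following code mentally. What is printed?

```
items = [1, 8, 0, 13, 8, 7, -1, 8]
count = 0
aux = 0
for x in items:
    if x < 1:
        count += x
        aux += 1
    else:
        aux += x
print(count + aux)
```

46

x=1: not <1; aux=1
x=8: not <1; aux=9
x=0: <1, count = 0+0 = 0; aux=10
x=13: not <1; aux=23
x=8: not <1; aux=31
x=7: not <1; aux=38
x=-1: <1, count = 0+(-1) = -1; aux=39
x=8: not <1; aux=47
count+aux = (-1)+47 = 46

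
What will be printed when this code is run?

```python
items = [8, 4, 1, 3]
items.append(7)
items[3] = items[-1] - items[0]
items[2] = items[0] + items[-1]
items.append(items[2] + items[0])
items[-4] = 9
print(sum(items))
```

append 7 → [8, 4, 1, 3, 7]
items[3] = items[-1]-items[0] = 7-8 = -1 → [8, 4, 1, -1, 7]
items[2] = items[0]+items[-1] = 8+7 = 15 → [8, 4, 15, -1, 7]
append items[2]+items[0] = 15+8 = 23 → [8, 4, 15, -1, 7, 23]
items[-4] = 9 → [8, 4, 9, -1, 7, 23]
sum = 50

50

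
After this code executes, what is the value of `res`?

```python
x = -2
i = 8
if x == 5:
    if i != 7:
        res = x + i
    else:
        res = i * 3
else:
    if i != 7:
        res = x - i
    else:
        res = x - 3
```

-10

x=-2, i=8
x == 5 is False; i != 7 is True
→ res = x - i = -10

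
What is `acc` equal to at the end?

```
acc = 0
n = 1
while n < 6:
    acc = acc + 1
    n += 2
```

n=1: acc = 0+1 = 1
n=3: acc = 1+1 = 2
n=5: acc = 2+1 = 3

3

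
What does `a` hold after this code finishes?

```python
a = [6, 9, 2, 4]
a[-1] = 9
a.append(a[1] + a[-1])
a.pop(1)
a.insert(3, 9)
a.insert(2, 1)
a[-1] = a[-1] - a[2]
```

a[-1] = 9 → [6, 9, 2, 9]
append a[1]+a[-1] = 9+9 = 18 → [6, 9, 2, 9, 18]
pop(1) removes 9 → [6, 2, 9, 18]
insert 9 at 3 → [6, 2, 9, 9, 18]
insert 1 at 2 → [6, 2, 1, 9, 9, 18]
a[-1] = a[-1]-a[2] = 18-1 = 17 → [6, 2, 1, 9, 9, 17]

[6, 2, 1, 9, 9, 17]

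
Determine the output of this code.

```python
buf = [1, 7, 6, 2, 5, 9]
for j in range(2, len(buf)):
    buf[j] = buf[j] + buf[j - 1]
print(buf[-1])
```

j=2: buf[2] = 6+7 = 13 → [1, 7, 13, 2, 5, 9]
j=3: buf[3] = 2+13 = 15 → [1, 7, 13, 15, 5, 9]
j=4: buf[4] = 5+15 = 20 → [1, 7, 13, 15, 20, 9]
j=5: buf[5] = 9+20 = 29 → [1, 7, 13, 15, 20, 29]

29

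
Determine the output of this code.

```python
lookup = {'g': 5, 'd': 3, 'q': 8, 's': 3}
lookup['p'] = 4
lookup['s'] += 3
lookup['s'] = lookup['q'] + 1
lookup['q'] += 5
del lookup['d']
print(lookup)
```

lookup['p'] = 4 → {'g': 5, 'd': 3, 'q': 8, 's': 3, 'p': 4}
lookup['s'] = 3+3 = 6 → {'g': 5, 'd': 3, 'q': 8, 's': 6, 'p': 4}
lookup['s'] = lookup['q']+1 = 9 → {'g': 5, 'd': 3, 'q': 8, 's': 9, 'p': 4}
lookup['q'] = 8+5 = 13 → {'g': 5, 'd': 3, 'q': 13, 's': 9, 'p': 4}
del 'd' → {'g': 5, 'q': 13, 's': 9, 'p': 4}

{'g': 5, 'q': 13, 's': 9, 'p': 4}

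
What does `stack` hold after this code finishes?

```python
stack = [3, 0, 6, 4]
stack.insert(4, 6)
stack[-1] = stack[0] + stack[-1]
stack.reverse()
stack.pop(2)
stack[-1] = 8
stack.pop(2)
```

insert 6 at 4 → [3, 0, 6, 4, 6]
stack[-1] = stack[0]+stack[-1] = 3+6 = 9 → [3, 0, 6, 4, 9]
reverse → [9, 4, 6, 0, 3]
pop(2) removes 6 → [9, 4, 0, 3]
stack[-1] = 8 → [9, 4, 0, 8]
pop(2) removes 0 → [9, 4, 8]

[9, 4, 8]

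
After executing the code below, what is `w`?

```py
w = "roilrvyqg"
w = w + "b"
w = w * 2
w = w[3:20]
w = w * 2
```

'lrvyqgbroilrvyqgblrvyqgbroilrvyqgb'

+ 'b' → 'roilrvyqgb'
repeat ×2 → 'roilrvyqgbroilrvyqgb'
slice [3:20] → 'lrvyqgbroilrvyqgb'
repeat ×2 → 'lrvyqgbroilrvyqgblrvyqgbroilrvyqgb'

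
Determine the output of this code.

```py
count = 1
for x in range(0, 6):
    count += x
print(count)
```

x=0: count = 1+0 = 1
x=1: count = 1+1 = 2
x=2: count = 2+2 = 4
x=3: count = 4+3 = 7
x=4: count = 7+4 = 11
x=5: count = 11+5 = 16

16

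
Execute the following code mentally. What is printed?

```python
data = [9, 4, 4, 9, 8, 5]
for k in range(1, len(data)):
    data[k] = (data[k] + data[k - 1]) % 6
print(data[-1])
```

k=1: data[1] = (4+9)%6 = 1 → [9, 1, 4, 9, 8, 5]
k=2: data[2] = (4+1)%6 = 5 → [9, 1, 5, 9, 8, 5]
k=3: data[3] = (9+5)%6 = 2 → [9, 1, 5, 2, 8, 5]
k=4: data[4] = (8+2)%6 = 4 → [9, 1, 5, 2, 4, 5]
k=5: data[5] = (5+4)%6 = 3 → [9, 1, 5, 2, 4, 3]

3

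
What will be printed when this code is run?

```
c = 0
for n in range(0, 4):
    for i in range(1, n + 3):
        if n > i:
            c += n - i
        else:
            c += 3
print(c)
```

37

n=0,i=1: not 0>1, c = 0+3 = 3
n=0,i=2: not 0>2, c = 3+3 = 6
n=1,i=1: not 1>1, c = 6+3 = 9
n=1,i=2: not 1>2, c = 9+3 = 12
n=1,i=3: not 1>3, c = 12+3 = 15
n=2,i=1: 2>1, c = 15+1 = 16
n=2,i=2: not 2>2, c = 16+3 = 19
n=2,i=3: not 2>3, c = 19+3 = 22
n=2,i=4: not 2>4, c = 22+3 = 25
n=3,i=1: 3>1, c = 25+2 = 27
n=3,i=2: 3>2, c = 27+1 = 28
n=3,i=3: not 3>3, c = 28+3 = 31
n=3,i=4: not 3>4, c = 31+3 = 34
n=3,i=5: not 3>5, c = 34+3 = 37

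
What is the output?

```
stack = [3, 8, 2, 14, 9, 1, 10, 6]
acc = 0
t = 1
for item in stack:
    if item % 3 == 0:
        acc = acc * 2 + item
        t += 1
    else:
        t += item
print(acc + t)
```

item=3: %3==0, acc = 0*2+3 = 3; t=2
item=8: not %3==0; t=10
item=2: not %3==0; t=12
item=14: not %3==0; t=26
item=9: %3==0, acc = 3*2+9 = 15; t=27
item=1: not %3==0; t=28
item=10: not %3==0; t=38
item=6: %3==0, acc = 15*2+6 = 36; t=39
acc+t = 36+39 = 75

75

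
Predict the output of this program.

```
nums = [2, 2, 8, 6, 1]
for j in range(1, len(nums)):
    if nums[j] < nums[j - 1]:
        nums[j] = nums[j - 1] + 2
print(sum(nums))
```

j=1: 2>=2, unchanged → [2, 2, 8, 6, 1]
j=2: 8>=2, unchanged → [2, 2, 8, 6, 1]
j=3: 6<8, nums[3] = 8+2 = 10 → [2, 2, 8, 10, 1]
j=4: 1<10, nums[4] = 10+2 = 12 → [2, 2, 8, 10, 12]
sum = 34

34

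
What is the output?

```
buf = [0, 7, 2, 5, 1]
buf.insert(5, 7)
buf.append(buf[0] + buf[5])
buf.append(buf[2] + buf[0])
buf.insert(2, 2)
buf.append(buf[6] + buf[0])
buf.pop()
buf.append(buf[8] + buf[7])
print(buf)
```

[0, 7, 2, 2, 5, 1, 7, 7, 2, 9]

insert 7 at 5 → [0, 7, 2, 5, 1, 7]
append buf[0]+buf[5] = 0+7 = 7 → [0, 7, 2, 5, 1, 7, 7]
append buf[2]+buf[0] = 2+0 = 2 → [0, 7, 2, 5, 1, 7, 7, 2]
insert 2 at 2 → [0, 7, 2, 2, 5, 1, 7, 7, 2]
append buf[6]+buf[0] = 7+0 = 7 → [0, 7, 2, 2, 5, 1, 7, 7, 2, 7]
pop() removes 7 → [0, 7, 2, 2, 5, 1, 7, 7, 2]
append buf[8]+buf[7] = 2+7 = 9 → [0, 7, 2, 2, 5, 1, 7, 7, 2, 9]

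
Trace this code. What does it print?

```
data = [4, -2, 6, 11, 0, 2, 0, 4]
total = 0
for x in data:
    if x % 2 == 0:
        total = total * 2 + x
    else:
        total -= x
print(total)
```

x=4: even, total = 0*2+4 = 4
x=-2: even, total = 4*2+(-2) = 6
x=6: even, total = 6*2+6 = 18
x=11: not even, total = 18-11 = 7
x=0: even, total = 7*2+0 = 14
x=2: even, total = 14*2+2 = 30
x=0: even, total = 30*2+0 = 60
x=4: even, total = 60*2+4 = 124

124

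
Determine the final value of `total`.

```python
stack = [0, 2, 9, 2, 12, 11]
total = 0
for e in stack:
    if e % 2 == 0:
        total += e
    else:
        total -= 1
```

14

e=0: even, total = 0+0 = 0
e=2: even, total = 0+2 = 2
e=9: not even, total = 2-1 = 1
e=2: even, total = 1+2 = 3
e=12: even, total = 3+12 = 15
e=11: not even, total = 15-1 = 14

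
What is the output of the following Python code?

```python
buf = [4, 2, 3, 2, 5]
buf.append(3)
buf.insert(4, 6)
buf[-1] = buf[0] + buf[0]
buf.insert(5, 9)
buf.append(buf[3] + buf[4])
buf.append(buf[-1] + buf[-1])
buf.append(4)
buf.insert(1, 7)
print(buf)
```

append 3 → [4, 2, 3, 2, 5, 3]
insert 6 at 4 → [4, 2, 3, 2, 6, 5, 3]
buf[-1] = buf[0]+buf[0] = 4+4 = 8 → [4, 2, 3, 2, 6, 5, 8]
insert 9 at 5 → [4, 2, 3, 2, 6, 9, 5, 8]
append buf[3]+buf[4] = 2+6 = 8 → [4, 2, 3, 2, 6, 9, 5, 8, 8]
append buf[-1]+buf[-1] = 8+8 = 16 → [4, 2, 3, 2, 6, 9, 5, 8, 8, 16]
append 4 → [4, 2, 3, 2, 6, 9, 5, 8, 8, 16, 4]
insert 7 at 1 → [4, 7, 2, 3, 2, 6, 9, 5, 8, 8, 16, 4]

[4, 7, 2, 3, 2, 6, 9, 5, 8, 8, 16, 4]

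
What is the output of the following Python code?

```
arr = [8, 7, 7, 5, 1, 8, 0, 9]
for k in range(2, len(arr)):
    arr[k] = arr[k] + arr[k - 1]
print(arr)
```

k=2: arr[2] = 7+7 = 14 → [8, 7, 14, 5, 1, 8, 0, 9]
k=3: arr[3] = 5+14 = 19 → [8, 7, 14, 19, 1, 8, 0, 9]
k=4: arr[4] = 1+19 = 20 → [8, 7, 14, 19, 20, 8, 0, 9]
k=5: arr[5] = 8+20 = 28 → [8, 7, 14, 19, 20, 28, 0, 9]
k=6: arr[6] = 0+28 = 28 → [8, 7, 14, 19, 20, 28, 28, 9]
k=7: arr[7] = 9+28 = 37 → [8, 7, 14, 19, 20, 28, 28, 37]

[8, 7, 14, 19, 20, 28, 28, 37]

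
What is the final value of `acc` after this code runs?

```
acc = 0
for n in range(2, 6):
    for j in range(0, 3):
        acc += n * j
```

n=2,j=0: acc = 0+0 = 0
n=2,j=1: acc = 0+2 = 2
n=2,j=2: acc = 2+4 = 6
n=3,j=0: acc = 6+0 = 6
n=3,j=1: acc = 6+3 = 9
n=3,j=2: acc = 9+6 = 15
n=4,j=0: acc = 15+0 = 15
n=4,j=1: acc = 15+4 = 19
n=4,j=2: acc = 19+8 = 27
n=5,j=0: acc = 27+0 = 27
n=5,j=1: acc = 27+5 = 32
n=5,j=2: acc = 32+10 = 42

42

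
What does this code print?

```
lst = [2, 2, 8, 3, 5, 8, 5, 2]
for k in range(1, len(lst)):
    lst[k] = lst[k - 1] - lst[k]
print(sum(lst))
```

k=1: lst[1] = 2-2 = 0 → [2, 0, 8, 3, 5, 8, 5, 2]
k=2: lst[2] = 0-8 = -8 → [2, 0, -8, 3, 5, 8, 5, 2]
k=3: lst[3] = (-8)-3 = -11 → [2, 0, -8, -11, 5, 8, 5, 2]
k=4: lst[4] = (-11)-5 = -16 → [2, 0, -8, -11, -16, 8, 5, 2]
k=5: lst[5] = (-16)-8 = -24 → [2, 0, -8, -11, -16, -24, 5, 2]
k=6: lst[6] = (-24)-5 = -29 → [2, 0, -8, -11, -16, -24, -29, 2]
k=7: lst[7] = (-29)-2 = -31 → [2, 0, -8, -11, -16, -24, -29, -31]
sum = -117

-117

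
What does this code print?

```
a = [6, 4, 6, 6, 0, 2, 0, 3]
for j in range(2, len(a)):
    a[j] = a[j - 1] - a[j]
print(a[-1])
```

-13

j=2: a[2] = 4-6 = -2 → [6, 4, -2, 6, 0, 2, 0, 3]
j=3: a[3] = (-2)-6 = -8 → [6, 4, -2, -8, 0, 2, 0, 3]
j=4: a[4] = (-8)-0 = -8 → [6, 4, -2, -8, -8, 2, 0, 3]
j=5: a[5] = (-8)-2 = -10 → [6, 4, -2, -8, -8, -10, 0, 3]
j=6: a[6] = (-10)-0 = -10 → [6, 4, -2, -8, -8, -10, -10, 3]
j=7: a[7] = (-10)-3 = -13 → [6, 4, -2, -8, -8, -10, -10, -13]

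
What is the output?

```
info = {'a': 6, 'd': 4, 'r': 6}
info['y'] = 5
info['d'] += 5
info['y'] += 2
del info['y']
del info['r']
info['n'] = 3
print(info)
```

info['y'] = 5 → {'a': 6, 'd': 4, 'r': 6, 'y': 5}
info['d'] = 4+5 = 9 → {'a': 6, 'd': 9, 'r': 6, 'y': 5}
info['y'] = 5+2 = 7 → {'a': 6, 'd': 9, 'r': 6, 'y': 7}
del 'y' → {'a': 6, 'd': 9, 'r': 6}
del 'r' → {'a': 6, 'd': 9}
info['n'] = 3 → {'a': 6, 'd': 9, 'n': 3}

{'a': 6, 'd': 9, 'n': 3}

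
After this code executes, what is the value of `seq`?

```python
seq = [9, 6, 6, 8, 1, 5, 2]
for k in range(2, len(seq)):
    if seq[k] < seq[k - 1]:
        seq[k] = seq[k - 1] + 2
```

[9, 6, 6, 8, 10, 12, 14]

k=2: 6>=6, unchanged → [9, 6, 6, 8, 1, 5, 2]
k=3: 8>=6, unchanged → [9, 6, 6, 8, 1, 5, 2]
k=4: 1<8, seq[4] = 8+2 = 10 → [9, 6, 6, 8, 10, 5, 2]
k=5: 5<10, seq[5] = 10+2 = 12 → [9, 6, 6, 8, 10, 12, 2]
k=6: 2<12, seq[6] = 12+2 = 14 → [9, 6, 6, 8, 10, 12, 14]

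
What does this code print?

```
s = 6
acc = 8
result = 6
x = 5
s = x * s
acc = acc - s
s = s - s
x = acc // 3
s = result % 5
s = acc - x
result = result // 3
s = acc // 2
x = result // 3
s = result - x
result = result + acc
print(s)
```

2

s = 5*6 = 30
acc = 8-30 = -22
s = 30-30 = 0
x = (-22)//3 = -8
s = 6%5 = 1
s = (-22)-(-8) = -14
result = 6//3 = 2
s = (-22)//2 = -11
x = 2//3 = 0
s = 2-0 = 2
result = 2+(-22) = -20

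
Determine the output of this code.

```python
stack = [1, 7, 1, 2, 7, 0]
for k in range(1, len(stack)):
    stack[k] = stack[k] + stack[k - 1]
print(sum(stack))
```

65

k=1: stack[1] = 7+1 = 8 → [1, 8, 1, 2, 7, 0]
k=2: stack[2] = 1+8 = 9 → [1, 8, 9, 2, 7, 0]
k=3: stack[3] = 2+9 = 11 → [1, 8, 9, 11, 7, 0]
k=4: stack[4] = 7+11 = 18 → [1, 8, 9, 11, 18, 0]
k=5: stack[5] = 0+18 = 18 → [1, 8, 9, 11, 18, 18]
sum = 65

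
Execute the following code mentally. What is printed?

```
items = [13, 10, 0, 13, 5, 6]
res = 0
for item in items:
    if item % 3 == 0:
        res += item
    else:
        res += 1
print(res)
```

10

item=13: not %3==0, res = 0+1 = 1
item=10: not %3==0, res = 1+1 = 2
item=0: %3==0, res = 2+0 = 2
item=13: not %3==0, res = 2+1 = 3
item=5: not %3==0, res = 3+1 = 4
item=6: %3==0, res = 4+6 = 10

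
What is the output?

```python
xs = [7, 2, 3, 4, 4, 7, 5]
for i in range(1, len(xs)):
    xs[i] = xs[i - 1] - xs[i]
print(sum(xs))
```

i=1: xs[1] = 7-2 = 5 → [7, 5, 3, 4, 4, 7, 5]
i=2: xs[2] = 5-3 = 2 → [7, 5, 2, 4, 4, 7, 5]
i=3: xs[3] = 2-4 = -2 → [7, 5, 2, -2, 4, 7, 5]
i=4: xs[4] = (-2)-4 = -6 → [7, 5, 2, -2, -6, 7, 5]
i=5: xs[5] = (-6)-7 = -13 → [7, 5, 2, -2, -6, -13, 5]
i=6: xs[6] = (-13)-5 = -18 → [7, 5, 2, -2, -6, -13, -18]
sum = -25

-25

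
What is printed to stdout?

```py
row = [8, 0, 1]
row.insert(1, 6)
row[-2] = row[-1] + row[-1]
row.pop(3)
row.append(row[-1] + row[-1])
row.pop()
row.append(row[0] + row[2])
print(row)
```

insert 6 at 1 → [8, 6, 0, 1]
row[-2] = row[-1]+row[-1] = 1+1 = 2 → [8, 6, 2, 1]
pop(3) removes 1 → [8, 6, 2]
append row[-1]+row[-1] = 2+2 = 4 → [8, 6, 2, 4]
pop() removes 4 → [8, 6, 2]
append row[0]+row[2] = 8+2 = 10 → [8, 6, 2, 10]

[8, 6, 2, 10]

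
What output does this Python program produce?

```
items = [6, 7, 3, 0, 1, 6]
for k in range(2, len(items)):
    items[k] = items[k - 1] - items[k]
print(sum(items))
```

21

k=2: items[2] = 7-3 = 4 → [6, 7, 4, 0, 1, 6]
k=3: items[3] = 4-0 = 4 → [6, 7, 4, 4, 1, 6]
k=4: items[4] = 4-1 = 3 → [6, 7, 4, 4, 3, 6]
k=5: items[5] = 3-6 = -3 → [6, 7, 4, 4, 3, -3]
sum = 21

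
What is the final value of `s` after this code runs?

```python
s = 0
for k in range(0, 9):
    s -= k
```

-36

k=0: s = 0-0 = 0
k=1: s = 0-1 = -1
k=2: s = (-1)-2 = -3
k=3: s = (-3)-3 = -6
k=4: s = (-6)-4 = -10
k=5: s = (-10)-5 = -15
k=6: s = (-15)-6 = -21
k=7: s = (-21)-7 = -28
k=8: s = (-28)-8 = -36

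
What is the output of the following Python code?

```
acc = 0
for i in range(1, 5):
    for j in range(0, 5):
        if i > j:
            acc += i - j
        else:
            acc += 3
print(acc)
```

i=1,j=0: 1>0, acc = 0+1 = 1
i=1,j=1: not 1>1, acc = 1+3 = 4
i=1,j=2: not 1>2, acc = 4+3 = 7
i=1,j=3: not 1>3, acc = 7+3 = 10
i=1,j=4: not 1>4, acc = 10+3 = 13
i=2,j=0: 2>0, acc = 13+2 = 15
i=2,j=1: 2>1, acc = 15+1 = 16
i=2,j=2: not 2>2, acc = 16+3 = 19
i=2,j=3: not 2>3, acc = 19+3 = 22
i=2,j=4: not 2>4, acc = 22+3 = 25
i=3,j=0: 3>0, acc = 25+3 = 28
i=3,j=1: 3>1, acc = 28+2 = 30
i=3,j=2: 3>2, acc = 30+1 = 31
i=3,j=3: not 3>3, acc = 31+3 = 34
i=3,j=4: not 3>4, acc = 34+3 = 37
i=4,j=0: 4>0, acc = 37+4 = 41
i=4,j=1: 4>1, acc = 41+3 = 44
i=4,j=2: 4>2, acc = 44+2 = 46
i=4,j=3: 4>3, acc = 46+1 = 47
i=4,j=4: not 4>4, acc = 47+3 = 50

50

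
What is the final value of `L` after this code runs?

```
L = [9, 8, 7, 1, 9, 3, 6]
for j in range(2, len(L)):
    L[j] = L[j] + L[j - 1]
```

j=2: L[2] = 7+8 = 15 → [9, 8, 15, 1, 9, 3, 6]
j=3: L[3] = 1+15 = 16 → [9, 8, 15, 16, 9, 3, 6]
j=4: L[4] = 9+16 = 25 → [9, 8, 15, 16, 25, 3, 6]
j=5: L[5] = 3+25 = 28 → [9, 8, 15, 16, 25, 28, 6]
j=6: L[6] = 6+28 = 34 → [9, 8, 15, 16, 25, 28, 34]

[9, 8, 15, 16, 25, 28, 34]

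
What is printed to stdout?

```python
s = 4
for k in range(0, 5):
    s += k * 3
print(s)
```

34

k=0: s = 4+0*3 = 4
k=1: s = 4+1*3 = 7
k=2: s = 7+2*3 = 13
k=3: s = 13+3*3 = 22
k=4: s = 22+4*3 = 34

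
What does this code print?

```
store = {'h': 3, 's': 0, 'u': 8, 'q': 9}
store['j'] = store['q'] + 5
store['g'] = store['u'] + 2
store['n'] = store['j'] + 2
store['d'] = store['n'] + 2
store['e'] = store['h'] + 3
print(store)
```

{'h': 3, 's': 0, 'u': 8, 'q': 9, 'j': 14, 'g': 10, 'n': 16, 'd': 18, 'e': 6}

store['j'] = store['q']+5 = 14 → {'h': 3, 's': 0, 'u': 8, 'q': 9, 'j': 14}
store['g'] = store['u']+2 = 10 → {'h': 3, 's': 0, 'u': 8, 'q': 9, 'j': 14, 'g': 10}
store['n'] = store['j']+2 = 16 → {'h': 3, 's': 0, 'u': 8, 'q': 9, 'j': 14, 'g': 10, 'n': 16}
store['d'] = store['n']+2 = 18 → {'h': 3, 's': 0, 'u': 8, 'q': 9, 'j': 14, 'g': 10, 'n': 16, 'd': 18}
store['e'] = store['h']+3 = 6 → {'h': 3, 's': 0, 'u': 8, 'q': 9, 'j': 14, 'g': 10, 'n': 16, 'd': 18, 'e': 6}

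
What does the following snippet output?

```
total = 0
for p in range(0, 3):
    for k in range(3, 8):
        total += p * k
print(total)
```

75

p=0,k=3: total = 0+0 = 0
p=0,k=4: total = 0+0 = 0
p=0,k=5: total = 0+0 = 0
p=0,k=6: total = 0+0 = 0
p=0,k=7: total = 0+0 = 0
p=1,k=3: total = 0+3 = 3
p=1,k=4: total = 3+4 = 7
p=1,k=5: total = 7+5 = 12
p=1,k=6: total = 12+6 = 18
p=1,k=7: total = 18+7 = 25
p=2,k=3: total = 25+6 = 31
p=2,k=4: total = 31+8 = 39
p=2,k=5: total = 39+10 = 49
p=2,k=6: total = 49+12 = 61
p=2,k=7: total = 61+14 = 75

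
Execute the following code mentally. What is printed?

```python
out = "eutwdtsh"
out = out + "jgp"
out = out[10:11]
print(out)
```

+ 'jgp' → 'eutwdtshjgp'
slice [10:11] → 'p'

p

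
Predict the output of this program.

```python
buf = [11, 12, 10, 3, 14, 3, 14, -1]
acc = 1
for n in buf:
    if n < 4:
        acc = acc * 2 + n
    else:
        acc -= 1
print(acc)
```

-5

n=11: not <4, acc = 1-1 = 0
n=12: not <4, acc = 0-1 = -1
n=10: not <4, acc = (-1)-1 = -2
n=3: <4, acc = (-2)*2+3 = -1
n=14: not <4, acc = (-1)-1 = -2
n=3: <4, acc = (-2)*2+3 = -1
n=14: not <4, acc = (-1)-1 = -2
n=-1: <4, acc = (-2)*2+(-1) = -5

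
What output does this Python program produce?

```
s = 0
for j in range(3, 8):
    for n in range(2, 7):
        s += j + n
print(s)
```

j=3,n=2: s = 0+5 = 5
j=3,n=3: s = 5+6 = 11
j=3,n=4: s = 11+7 = 18
j=3,n=5: s = 18+8 = 26
j=3,n=6: s = 26+9 = 35
j=4,n=2: s = 35+6 = 41
j=4,n=3: s = 41+7 = 48
j=4,n=4: s = 48+8 = 56
j=4,n=5: s = 56+9 = 65
j=4,n=6: s = 65+10 = 75
j=5,n=2: s = 75+7 = 82
j=5,n=3: s = 82+8 = 90
j=5,n=4: s = 90+9 = 99
j=5,n=5: s = 99+10 = 109
j=5,n=6: s = 109+11 = 120
j=6,n=2: s = 120+8 = 128
j=6,n=3: s = 128+9 = 137
j=6,n=4: s = 137+10 = 147
j=6,n=5: s = 147+11 = 158
j=6,n=6: s = 158+12 = 170
j=7,n=2: s = 170+9 = 179
j=7,n=3: s = 179+10 = 189
j=7,n=4: s = 189+11 = 200
j=7,n=5: s = 200+12 = 212
j=7,n=6: s = 212+13 = 225

225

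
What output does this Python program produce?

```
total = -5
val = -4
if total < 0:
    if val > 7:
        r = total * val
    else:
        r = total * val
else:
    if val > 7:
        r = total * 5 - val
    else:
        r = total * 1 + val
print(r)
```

20

total=-5, val=-4
total < 0 is True; val > 7 is False
→ r = total * val = 20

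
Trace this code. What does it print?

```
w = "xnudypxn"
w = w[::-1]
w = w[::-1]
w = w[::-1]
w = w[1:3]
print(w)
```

xp

reverse → 'nxpydunx'
reverse → 'xnudypxn'
reverse → 'nxpydunx'
slice [1:3] → 'xp'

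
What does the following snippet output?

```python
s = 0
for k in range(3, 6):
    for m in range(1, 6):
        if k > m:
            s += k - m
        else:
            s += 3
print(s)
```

37

k=3,m=1: 3>1, s = 0+2 = 2
k=3,m=2: 3>2, s = 2+1 = 3
k=3,m=3: not 3>3, s = 3+3 = 6
k=3,m=4: not 3>4, s = 6+3 = 9
k=3,m=5: not 3>5, s = 9+3 = 12
k=4,m=1: 4>1, s = 12+3 = 15
k=4,m=2: 4>2, s = 15+2 = 17
k=4,m=3: 4>3, s = 17+1 = 18
k=4,m=4: not 4>4, s = 18+3 = 21
k=4,m=5: not 4>5, s = 21+3 = 24
k=5,m=1: 5>1, s = 24+4 = 28
k=5,m=2: 5>2, s = 28+3 = 31
k=5,m=3: 5>3, s = 31+2 = 33
k=5,m=4: 5>4, s = 33+1 = 34
k=5,m=5: not 5>5, s = 34+3 = 37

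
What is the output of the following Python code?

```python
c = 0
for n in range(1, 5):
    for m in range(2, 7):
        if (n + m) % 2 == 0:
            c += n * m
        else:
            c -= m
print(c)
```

64

n=1,m=2: odd sum, c = 0-2 = -2
n=1,m=3: even sum, c = (-2)+3 = 1
n=1,m=4: odd sum, c = 1-4 = -3
n=1,m=5: even sum, c = (-3)+5 = 2
n=1,m=6: odd sum, c = 2-6 = -4
n=2,m=2: even sum, c = (-4)+4 = 0
n=2,m=3: odd sum, c = 0-3 = -3
n=2,m=4: even sum, c = (-3)+8 = 5
n=2,m=5: odd sum, c = 5-5 = 0
n=2,m=6: even sum, c = 0+12 = 12
n=3,m=2: odd sum, c = 12-2 = 10
n=3,m=3: even sum, c = 10+9 = 19
n=3,m=4: odd sum, c = 19-4 = 15
n=3,m=5: even sum, c = 15+15 = 30
n=3,m=6: odd sum, c = 30-6 = 24
n=4,m=2: even sum, c = 24+8 = 32
n=4,m=3: odd sum, c = 32-3 = 29
n=4,m=4: even sum, c = 29+16 = 45
n=4,m=5: odd sum, c = 45-5 = 40
n=4,m=6: even sum, c = 40+24 = 64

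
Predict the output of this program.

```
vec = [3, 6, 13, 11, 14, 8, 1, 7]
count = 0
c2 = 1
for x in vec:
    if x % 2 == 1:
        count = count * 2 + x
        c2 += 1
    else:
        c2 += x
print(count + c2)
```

x=3: odd, count = 0*2+3 = 3; c2=2
x=6: not odd; c2=8
x=13: odd, count = 3*2+13 = 19; c2=9
x=11: odd, count = 19*2+11 = 49; c2=10
x=14: not odd; c2=24
x=8: not odd; c2=32
x=1: odd, count = 49*2+1 = 99; c2=33
x=7: odd, count = 99*2+7 = 205; c2=34
count+c2 = 205+34 = 239

239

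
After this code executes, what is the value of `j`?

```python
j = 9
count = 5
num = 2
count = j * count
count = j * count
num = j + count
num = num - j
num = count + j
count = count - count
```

count = 9*5 = 45
count = 9*45 = 405
num = 9+405 = 414
num = 414-9 = 405
num = 405+9 = 414
count = 405-405 = 0

9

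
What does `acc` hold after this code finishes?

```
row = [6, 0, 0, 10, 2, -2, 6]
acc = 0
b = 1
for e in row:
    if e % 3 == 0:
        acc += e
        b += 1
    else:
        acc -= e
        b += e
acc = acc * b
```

e=6: %3==0, acc = 0+6 = 6; b=2
e=0: %3==0, acc = 6+0 = 6; b=3
e=0: %3==0, acc = 6+0 = 6; b=4
e=10: not %3==0, acc = 6-10 = -4; b=14
e=2: not %3==0, acc = (-4)-2 = -6; b=16
e=-2: not %3==0, acc = (-6)-(-2) = -4; b=14
e=6: %3==0, acc = (-4)+6 = 2; b=15
acc*b = 2*15 = 30

30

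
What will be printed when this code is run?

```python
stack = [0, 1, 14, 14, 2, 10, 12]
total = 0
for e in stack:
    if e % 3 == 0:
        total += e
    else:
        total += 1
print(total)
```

17

e=0: %3==0, total = 0+0 = 0
e=1: not %3==0, total = 0+1 = 1
e=14: not %3==0, total = 1+1 = 2
e=14: not %3==0, total = 2+1 = 3
e=2: not %3==0, total = 3+1 = 4
e=10: not %3==0, total = 4+1 = 5
e=12: %3==0, total = 5+12 = 17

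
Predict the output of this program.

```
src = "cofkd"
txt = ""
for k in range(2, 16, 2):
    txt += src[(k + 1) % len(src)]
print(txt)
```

k=2: add src[3]='k' → 'k'
k=4: add src[0]='c' → 'kc'
k=6: add src[2]='f' → 'kcf'
k=8: add src[4]='d' → 'kcfd'
k=10: add src[1]='o' → 'kcfdo'
k=12: add src[3]='k' → 'kcfdok'
k=14: add src[0]='c' → 'kcfdokc'

kcfdokc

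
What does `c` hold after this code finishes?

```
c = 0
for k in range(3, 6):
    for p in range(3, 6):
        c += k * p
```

144

k=3,p=3: c = 0+9 = 9
k=3,p=4: c = 9+12 = 21
k=3,p=5: c = 21+15 = 36
k=4,p=3: c = 36+12 = 48
k=4,p=4: c = 48+16 = 64
k=4,p=5: c = 64+20 = 84
k=5,p=3: c = 84+15 = 99
k=5,p=4: c = 99+20 = 119
k=5,p=5: c = 119+25 = 144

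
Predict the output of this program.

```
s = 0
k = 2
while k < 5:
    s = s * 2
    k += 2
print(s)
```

k=2: s = 0*2 = 0
k=4: s = 0*2 = 0

0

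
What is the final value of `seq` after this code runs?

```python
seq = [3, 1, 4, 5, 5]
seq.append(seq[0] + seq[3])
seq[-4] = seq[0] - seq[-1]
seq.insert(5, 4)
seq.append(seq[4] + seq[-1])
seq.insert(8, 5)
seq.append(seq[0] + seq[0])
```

[3, 1, -5, 5, 5, 4, 8, 13, 5, 6]

append seq[0]+seq[3] = 3+5 = 8 → [3, 1, 4, 5, 5, 8]
seq[-4] = seq[0]-seq[-1] = 3-8 = -5 → [3, 1, -5, 5, 5, 8]
insert 4 at 5 → [3, 1, -5, 5, 5, 4, 8]
append seq[4]+seq[-1] = 5+8 = 13 → [3, 1, -5, 5, 5, 4, 8, 13]
insert 5 at 8 → [3, 1, -5, 5, 5, 4, 8, 13, 5]
append seq[0]+seq[0] = 3+3 = 6 → [3, 1, -5, 5, 5, 4, 8, 13, 5, 6]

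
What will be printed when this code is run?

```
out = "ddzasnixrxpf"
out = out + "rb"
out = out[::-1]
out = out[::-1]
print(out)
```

ddzasnixrxpfrb

+ 'rb' → 'ddzasnixrxpfrb'
reverse → 'brfpxrxinsazdd'
reverse → 'ddzasnixrxpfrb'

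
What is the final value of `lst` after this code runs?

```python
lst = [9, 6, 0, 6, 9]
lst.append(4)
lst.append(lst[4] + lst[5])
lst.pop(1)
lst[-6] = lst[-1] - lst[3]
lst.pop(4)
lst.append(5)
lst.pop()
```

[4, 0, 6, 9, 13]

append 4 → [9, 6, 0, 6, 9, 4]
append lst[4]+lst[5] = 9+4 = 13 → [9, 6, 0, 6, 9, 4, 13]
pop(1) removes 6 → [9, 0, 6, 9, 4, 13]
lst[-6] = lst[-1]-lst[3] = 13-9 = 4 → [4, 0, 6, 9, 4, 13]
pop(4) removes 4 → [4, 0, 6, 9, 13]
append 5 → [4, 0, 6, 9, 13, 5]
pop() removes 5 → [4, 0, 6, 9, 13]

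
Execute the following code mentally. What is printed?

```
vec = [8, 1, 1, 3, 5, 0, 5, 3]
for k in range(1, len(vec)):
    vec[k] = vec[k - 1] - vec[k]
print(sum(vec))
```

3

k=1: vec[1] = 8-1 = 7 → [8, 7, 1, 3, 5, 0, 5, 3]
k=2: vec[2] = 7-1 = 6 → [8, 7, 6, 3, 5, 0, 5, 3]
k=3: vec[3] = 6-3 = 3 → [8, 7, 6, 3, 5, 0, 5, 3]
k=4: vec[4] = 3-5 = -2 → [8, 7, 6, 3, -2, 0, 5, 3]
k=5: vec[5] = (-2)-0 = -2 → [8, 7, 6, 3, -2, -2, 5, 3]
k=6: vec[6] = (-2)-5 = -7 → [8, 7, 6, 3, -2, -2, -7, 3]
k=7: vec[7] = (-7)-3 = -10 → [8, 7, 6, 3, -2, -2, -7, -10]
sum = 3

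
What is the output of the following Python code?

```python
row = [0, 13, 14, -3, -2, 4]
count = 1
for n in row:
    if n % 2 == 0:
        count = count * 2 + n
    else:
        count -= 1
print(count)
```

n=0: even, count = 1*2+0 = 2
n=13: not even, count = 2-1 = 1
n=14: even, count = 1*2+14 = 16
n=-3: not even, count = 16-1 = 15
n=-2: even, count = 15*2+(-2) = 28
n=4: even, count = 28*2+4 = 60

60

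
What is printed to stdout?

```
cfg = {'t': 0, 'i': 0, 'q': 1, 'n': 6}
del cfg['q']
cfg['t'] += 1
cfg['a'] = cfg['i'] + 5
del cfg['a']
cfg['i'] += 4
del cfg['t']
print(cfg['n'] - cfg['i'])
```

2

del 'q' → {'t': 0, 'i': 0, 'n': 6}
cfg['t'] = 0+1 = 1 → {'t': 1, 'i': 0, 'n': 6}
cfg['a'] = cfg['i']+5 = 5 → {'t': 1, 'i': 0, 'n': 6, 'a': 5}
del 'a' → {'t': 1, 'i': 0, 'n': 6}
cfg['i'] = 0+4 = 4 → {'t': 1, 'i': 4, 'n': 6}
del 't' → {'i': 4, 'n': 6}
cfg['n']-cfg['i'] = 6-4 = 2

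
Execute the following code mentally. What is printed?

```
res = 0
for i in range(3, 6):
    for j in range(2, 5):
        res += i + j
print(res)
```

i=3,j=2: res = 0+5 = 5
i=3,j=3: res = 5+6 = 11
i=3,j=4: res = 11+7 = 18
i=4,j=2: res = 18+6 = 24
i=4,j=3: res = 24+7 = 31
i=4,j=4: res = 31+8 = 39
i=5,j=2: res = 39+7 = 46
i=5,j=3: res = 46+8 = 54
i=5,j=4: res = 54+9 = 63

63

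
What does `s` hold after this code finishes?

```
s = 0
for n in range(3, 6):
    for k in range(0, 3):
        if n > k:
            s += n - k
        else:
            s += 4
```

27

n=3,k=0: 3>0, s = 0+3 = 3
n=3,k=1: 3>1, s = 3+2 = 5
n=3,k=2: 3>2, s = 5+1 = 6
n=4,k=0: 4>0, s = 6+4 = 10
n=4,k=1: 4>1, s = 10+3 = 13
n=4,k=2: 4>2, s = 13+2 = 15
n=5,k=0: 5>0, s = 15+5 = 20
n=5,k=1: 5>1, s = 20+4 = 24
n=5,k=2: 5>2, s = 24+3 = 27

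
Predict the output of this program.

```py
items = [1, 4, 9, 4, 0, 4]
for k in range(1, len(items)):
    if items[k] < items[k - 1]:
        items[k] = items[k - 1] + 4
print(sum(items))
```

k=1: 4>=1, unchanged → [1, 4, 9, 4, 0, 4]
k=2: 9>=4, unchanged → [1, 4, 9, 4, 0, 4]
k=3: 4<9, items[3] = 9+4 = 13 → [1, 4, 9, 13, 0, 4]
k=4: 0<13, items[4] = 13+4 = 17 → [1, 4, 9, 13, 17, 4]
k=5: 4<17, items[5] = 17+4 = 21 → [1, 4, 9, 13, 17, 21]
sum = 65

65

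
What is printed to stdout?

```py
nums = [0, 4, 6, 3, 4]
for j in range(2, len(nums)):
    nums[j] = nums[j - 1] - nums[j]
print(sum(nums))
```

-12

j=2: nums[2] = 4-6 = -2 → [0, 4, -2, 3, 4]
j=3: nums[3] = (-2)-3 = -5 → [0, 4, -2, -5, 4]
j=4: nums[4] = (-5)-4 = -9 → [0, 4, -2, -5, -9]
sum = -12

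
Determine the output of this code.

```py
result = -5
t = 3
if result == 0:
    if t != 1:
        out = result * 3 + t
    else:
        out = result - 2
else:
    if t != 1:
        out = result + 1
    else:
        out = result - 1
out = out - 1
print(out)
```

result=-5, t=3
result == 0 is False; t != 1 is True
→ out = result + 1 = -4
out = (-4)-1 = -5

-5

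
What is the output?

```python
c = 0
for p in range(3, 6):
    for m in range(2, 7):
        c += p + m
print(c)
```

120

p=3,m=2: c = 0+5 = 5
p=3,m=3: c = 5+6 = 11
p=3,m=4: c = 11+7 = 18
p=3,m=5: c = 18+8 = 26
p=3,m=6: c = 26+9 = 35
p=4,m=2: c = 35+6 = 41
p=4,m=3: c = 41+7 = 48
p=4,m=4: c = 48+8 = 56
p=4,m=5: c = 56+9 = 65
p=4,m=6: c = 65+10 = 75
p=5,m=2: c = 75+7 = 82
p=5,m=3: c = 82+8 = 90
p=5,m=4: c = 90+9 = 99
p=5,m=5: c = 99+10 = 109
p=5,m=6: c = 109+11 = 120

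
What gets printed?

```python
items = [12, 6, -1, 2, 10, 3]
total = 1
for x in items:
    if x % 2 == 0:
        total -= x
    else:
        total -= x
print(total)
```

x=12: even, total = 1-12 = -11
x=6: even, total = (-11)-6 = -17
x=-1: not even, total = (-17)-(-1) = -16
x=2: even, total = (-16)-2 = -18
x=10: even, total = (-18)-10 = -28
x=3: not even, total = (-28)-3 = -31

-31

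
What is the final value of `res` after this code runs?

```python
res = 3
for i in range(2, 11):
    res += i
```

57

i=2: res = 3+2 = 5
i=3: res = 5+3 = 8
i=4: res = 8+4 = 12
i=5: res = 12+5 = 17
i=6: res = 17+6 = 23
i=7: res = 23+7 = 30
i=8: res = 30+8 = 38
i=9: res = 38+9 = 47
i=10: res = 47+10 = 57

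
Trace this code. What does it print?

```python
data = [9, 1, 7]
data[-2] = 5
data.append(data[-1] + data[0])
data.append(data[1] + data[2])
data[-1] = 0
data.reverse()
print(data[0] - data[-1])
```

-9

data[-2] = 5 → [9, 5, 7]
append data[-1]+data[0] = 7+9 = 16 → [9, 5, 7, 16]
append data[1]+data[2] = 5+7 = 12 → [9, 5, 7, 16, 12]
data[-1] = 0 → [9, 5, 7, 16, 0]
reverse → [0, 16, 7, 5, 9]
data[0]-data[-1] = 0-9 = -9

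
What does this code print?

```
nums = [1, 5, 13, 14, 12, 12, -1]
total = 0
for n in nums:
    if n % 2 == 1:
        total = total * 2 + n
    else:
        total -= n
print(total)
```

n=1: odd, total = 0*2+1 = 1
n=5: odd, total = 1*2+5 = 7
n=13: odd, total = 7*2+13 = 27
n=14: not odd, total = 27-14 = 13
n=12: not odd, total = 13-12 = 1
n=12: not odd, total = 1-12 = -11
n=-1: odd, total = (-11)*2+(-1) = -23

-23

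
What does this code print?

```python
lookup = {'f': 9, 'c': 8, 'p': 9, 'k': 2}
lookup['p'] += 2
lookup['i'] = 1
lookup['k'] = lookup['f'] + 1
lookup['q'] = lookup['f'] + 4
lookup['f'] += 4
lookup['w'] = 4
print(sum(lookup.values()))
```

60

lookup['p'] = 9+2 = 11 → {'f': 9, 'c': 8, 'p': 11, 'k': 2}
lookup['i'] = 1 → {'f': 9, 'c': 8, 'p': 11, 'k': 2, 'i': 1}
lookup['k'] = lookup['f']+1 = 10 → {'f': 9, 'c': 8, 'p': 11, 'k': 10, 'i': 1}
lookup['q'] = lookup['f']+4 = 13 → {'f': 9, 'c': 8, 'p': 11, 'k': 10, 'i': 1, 'q': 13}
lookup['f'] = 9+4 = 13 → {'f': 13, 'c': 8, 'p': 11, 'k': 10, 'i': 1, 'q': 13}
lookup['w'] = 4 → {'f': 13, 'c': 8, 'p': 11, 'k': 10, 'i': 1, 'q': 13, 'w': 4}
sum of values = 60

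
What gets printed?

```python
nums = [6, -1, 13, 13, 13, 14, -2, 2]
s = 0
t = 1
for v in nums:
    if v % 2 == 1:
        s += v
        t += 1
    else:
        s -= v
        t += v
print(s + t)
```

43

v=6: not odd, s = 0-6 = -6; t=7
v=-1: odd, s = (-6)+(-1) = -7; t=8
v=13: odd, s = (-7)+13 = 6; t=9
v=13: odd, s = 6+13 = 19; t=10
v=13: odd, s = 19+13 = 32; t=11
v=14: not odd, s = 32-14 = 18; t=25
v=-2: not odd, s = 18-(-2) = 20; t=23
v=2: not odd, s = 20-2 = 18; t=25
s+t = 18+25 = 43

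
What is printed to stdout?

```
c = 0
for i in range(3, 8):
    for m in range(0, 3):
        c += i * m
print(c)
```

i=3,m=0: c = 0+0 = 0
i=3,m=1: c = 0+3 = 3
i=3,m=2: c = 3+6 = 9
i=4,m=0: c = 9+0 = 9
i=4,m=1: c = 9+4 = 13
i=4,m=2: c = 13+8 = 21
i=5,m=0: c = 21+0 = 21
i=5,m=1: c = 21+5 = 26
i=5,m=2: c = 26+10 = 36
i=6,m=0: c = 36+0 = 36
i=6,m=1: c = 36+6 = 42
i=6,m=2: c = 42+12 = 54
i=7,m=0: c = 54+0 = 54
i=7,m=1: c = 54+7 = 61
i=7,m=2: c = 61+14 = 75

75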